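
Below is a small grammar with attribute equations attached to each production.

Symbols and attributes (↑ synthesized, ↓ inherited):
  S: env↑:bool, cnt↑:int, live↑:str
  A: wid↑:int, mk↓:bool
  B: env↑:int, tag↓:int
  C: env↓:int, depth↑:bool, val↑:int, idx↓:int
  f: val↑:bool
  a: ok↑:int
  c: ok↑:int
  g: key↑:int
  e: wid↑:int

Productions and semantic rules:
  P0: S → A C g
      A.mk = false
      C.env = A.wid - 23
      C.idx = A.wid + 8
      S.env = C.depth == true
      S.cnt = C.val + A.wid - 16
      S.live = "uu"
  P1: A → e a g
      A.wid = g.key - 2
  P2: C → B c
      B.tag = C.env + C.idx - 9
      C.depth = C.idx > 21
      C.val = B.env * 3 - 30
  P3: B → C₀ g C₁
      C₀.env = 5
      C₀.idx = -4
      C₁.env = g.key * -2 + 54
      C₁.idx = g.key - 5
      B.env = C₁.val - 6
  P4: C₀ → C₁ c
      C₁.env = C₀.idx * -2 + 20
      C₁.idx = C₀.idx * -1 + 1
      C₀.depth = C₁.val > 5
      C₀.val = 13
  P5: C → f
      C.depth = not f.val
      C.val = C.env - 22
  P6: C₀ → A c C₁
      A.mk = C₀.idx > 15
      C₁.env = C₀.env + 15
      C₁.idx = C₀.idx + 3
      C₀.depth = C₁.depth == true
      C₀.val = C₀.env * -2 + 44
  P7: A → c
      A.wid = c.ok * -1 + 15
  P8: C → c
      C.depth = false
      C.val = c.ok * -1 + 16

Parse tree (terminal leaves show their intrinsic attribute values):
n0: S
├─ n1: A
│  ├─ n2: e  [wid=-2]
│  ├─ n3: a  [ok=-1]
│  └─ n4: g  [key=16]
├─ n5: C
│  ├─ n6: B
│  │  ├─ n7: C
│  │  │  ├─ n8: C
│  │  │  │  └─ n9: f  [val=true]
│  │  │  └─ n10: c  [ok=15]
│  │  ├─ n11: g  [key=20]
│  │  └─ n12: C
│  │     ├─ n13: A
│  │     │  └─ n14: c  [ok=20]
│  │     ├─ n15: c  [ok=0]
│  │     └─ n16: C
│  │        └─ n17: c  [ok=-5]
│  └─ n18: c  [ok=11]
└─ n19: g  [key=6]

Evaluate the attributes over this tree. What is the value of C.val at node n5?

1. n1.mk = false  [false]
2. n2.wid = -2  [terminal]
3. n3.ok = -1  [terminal]
4. n4.key = 16  [terminal]
5. n1.wid = 14  [g.key - 2]
6. n5.env = -9  [A.wid - 23]
7. n5.idx = 22  [A.wid + 8]
8. n6.tag = 4  [C.env + C.idx - 9]
9. n7.env = 5  [5]
10. n7.idx = -4  [-4]
11. n8.env = 28  [C₀.idx * -2 + 20]
12. n8.idx = 5  [C₀.idx * -1 + 1]
13. n9.val = true  [terminal]
14. n8.depth = false  [not f.val]
15. n8.val = 6  [C.env - 22]
16. n10.ok = 15  [terminal]
17. n7.depth = true  [C₁.val > 5]
18. n7.val = 13  [13]
19. n11.key = 20  [terminal]
20. n12.env = 14  [g.key * -2 + 54]
21. n12.idx = 15  [g.key - 5]
22. n13.mk = false  [C₀.idx > 15]
23. n14.ok = 20  [terminal]
24. n13.wid = -5  [c.ok * -1 + 15]
25. n15.ok = 0  [terminal]
26. n16.env = 29  [C₀.env + 15]
27. n16.idx = 18  [C₀.idx + 3]
28. n17.ok = -5  [terminal]
29. n16.depth = false  [false]
30. n16.val = 21  [c.ok * -1 + 16]
31. n12.depth = false  [C₁.depth == true]
32. n12.val = 16  [C₀.env * -2 + 44]
33. n6.env = 10  [C₁.val - 6]
34. n18.ok = 11  [terminal]
35. n5.depth = true  [C.idx > 21]
36. n5.val = 0  [B.env * 3 - 30]
37. n19.key = 6  [terminal]
38. n0.env = true  [C.depth == true]
39. n0.cnt = -2  [C.val + A.wid - 16]
40. n0.live = "uu"  ["uu"]

0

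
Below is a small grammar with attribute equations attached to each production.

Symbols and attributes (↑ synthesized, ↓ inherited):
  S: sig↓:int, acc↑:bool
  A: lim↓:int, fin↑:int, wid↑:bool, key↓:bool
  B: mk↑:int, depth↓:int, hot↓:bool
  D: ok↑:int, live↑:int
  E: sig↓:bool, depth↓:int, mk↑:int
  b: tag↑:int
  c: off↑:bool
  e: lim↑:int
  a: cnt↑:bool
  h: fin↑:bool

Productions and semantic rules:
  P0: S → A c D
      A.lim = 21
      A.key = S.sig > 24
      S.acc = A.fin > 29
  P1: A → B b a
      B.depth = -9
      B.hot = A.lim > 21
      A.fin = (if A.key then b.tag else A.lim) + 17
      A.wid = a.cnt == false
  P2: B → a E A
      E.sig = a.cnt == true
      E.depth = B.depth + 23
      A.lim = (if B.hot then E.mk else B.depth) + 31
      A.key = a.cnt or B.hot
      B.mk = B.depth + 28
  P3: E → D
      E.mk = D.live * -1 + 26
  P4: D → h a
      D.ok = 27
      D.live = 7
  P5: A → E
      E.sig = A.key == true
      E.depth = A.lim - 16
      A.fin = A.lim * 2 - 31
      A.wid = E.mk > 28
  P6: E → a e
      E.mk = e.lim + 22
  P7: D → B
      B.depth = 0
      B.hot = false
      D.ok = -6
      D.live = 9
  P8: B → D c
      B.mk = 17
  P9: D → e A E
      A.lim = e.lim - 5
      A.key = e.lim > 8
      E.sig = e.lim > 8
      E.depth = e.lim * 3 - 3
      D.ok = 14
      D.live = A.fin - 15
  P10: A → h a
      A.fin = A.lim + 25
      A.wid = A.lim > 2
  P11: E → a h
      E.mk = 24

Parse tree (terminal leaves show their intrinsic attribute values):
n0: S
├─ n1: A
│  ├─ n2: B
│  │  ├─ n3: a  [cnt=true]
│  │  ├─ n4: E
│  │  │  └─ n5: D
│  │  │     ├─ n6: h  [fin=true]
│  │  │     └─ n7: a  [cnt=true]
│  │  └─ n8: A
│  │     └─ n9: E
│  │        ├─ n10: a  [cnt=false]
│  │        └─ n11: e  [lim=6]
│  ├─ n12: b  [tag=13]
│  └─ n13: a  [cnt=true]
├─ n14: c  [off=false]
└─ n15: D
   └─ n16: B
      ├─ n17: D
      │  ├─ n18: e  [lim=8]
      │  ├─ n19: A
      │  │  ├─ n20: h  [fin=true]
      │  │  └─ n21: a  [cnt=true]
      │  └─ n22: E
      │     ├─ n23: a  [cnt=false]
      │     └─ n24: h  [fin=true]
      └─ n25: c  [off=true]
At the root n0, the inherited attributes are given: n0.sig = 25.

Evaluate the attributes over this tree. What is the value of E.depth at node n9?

6

1. n0.sig = 25  [given at root]
2. n1.lim = 21  [21]
3. n1.key = true  [S.sig > 24]
4. n2.depth = -9  [-9]
5. n2.hot = false  [A.lim > 21]
6. n3.cnt = true  [terminal]
7. n4.sig = true  [a.cnt == true]
8. n4.depth = 14  [B.depth + 23]
9. n6.fin = true  [terminal]
10. n7.cnt = true  [terminal]
11. n5.ok = 27  [27]
12. n5.live = 7  [7]
13. n4.mk = 19  [D.live * -1 + 26]
14. n8.lim = 22  [(if B.hot then E.mk else B.depth) + 31]
15. n8.key = true  [a.cnt or B.hot]
16. n9.sig = true  [A.key == true]
17. n9.depth = 6  [A.lim - 16]
18. n10.cnt = false  [terminal]
19. n11.lim = 6  [terminal]
20. n9.mk = 28  [e.lim + 22]
21. n8.fin = 13  [A.lim * 2 - 31]
22. n8.wid = false  [E.mk > 28]
23. n2.mk = 19  [B.depth + 28]
24. n12.tag = 13  [terminal]
25. n13.cnt = true  [terminal]
26. n1.fin = 30  [(if A.key then b.tag else A.lim) + 17]
27. n1.wid = false  [a.cnt == false]
28. n14.off = false  [terminal]
29. n16.depth = 0  [0]
30. n16.hot = false  [false]
31. n18.lim = 8  [terminal]
32. n19.lim = 3  [e.lim - 5]
33. n19.key = false  [e.lim > 8]
34. n20.fin = true  [terminal]
35. n21.cnt = true  [terminal]
36. n19.fin = 28  [A.lim + 25]
37. n19.wid = true  [A.lim > 2]
38. n22.sig = false  [e.lim > 8]
39. n22.depth = 21  [e.lim * 3 - 3]
40. n23.cnt = false  [terminal]
41. n24.fin = true  [terminal]
42. n22.mk = 24  [24]
43. n17.ok = 14  [14]
44. n17.live = 13  [A.fin - 15]
45. n25.off = true  [terminal]
46. n16.mk = 17  [17]
47. n15.ok = -6  [-6]
48. n15.live = 9  [9]
49. n0.acc = true  [A.fin > 29]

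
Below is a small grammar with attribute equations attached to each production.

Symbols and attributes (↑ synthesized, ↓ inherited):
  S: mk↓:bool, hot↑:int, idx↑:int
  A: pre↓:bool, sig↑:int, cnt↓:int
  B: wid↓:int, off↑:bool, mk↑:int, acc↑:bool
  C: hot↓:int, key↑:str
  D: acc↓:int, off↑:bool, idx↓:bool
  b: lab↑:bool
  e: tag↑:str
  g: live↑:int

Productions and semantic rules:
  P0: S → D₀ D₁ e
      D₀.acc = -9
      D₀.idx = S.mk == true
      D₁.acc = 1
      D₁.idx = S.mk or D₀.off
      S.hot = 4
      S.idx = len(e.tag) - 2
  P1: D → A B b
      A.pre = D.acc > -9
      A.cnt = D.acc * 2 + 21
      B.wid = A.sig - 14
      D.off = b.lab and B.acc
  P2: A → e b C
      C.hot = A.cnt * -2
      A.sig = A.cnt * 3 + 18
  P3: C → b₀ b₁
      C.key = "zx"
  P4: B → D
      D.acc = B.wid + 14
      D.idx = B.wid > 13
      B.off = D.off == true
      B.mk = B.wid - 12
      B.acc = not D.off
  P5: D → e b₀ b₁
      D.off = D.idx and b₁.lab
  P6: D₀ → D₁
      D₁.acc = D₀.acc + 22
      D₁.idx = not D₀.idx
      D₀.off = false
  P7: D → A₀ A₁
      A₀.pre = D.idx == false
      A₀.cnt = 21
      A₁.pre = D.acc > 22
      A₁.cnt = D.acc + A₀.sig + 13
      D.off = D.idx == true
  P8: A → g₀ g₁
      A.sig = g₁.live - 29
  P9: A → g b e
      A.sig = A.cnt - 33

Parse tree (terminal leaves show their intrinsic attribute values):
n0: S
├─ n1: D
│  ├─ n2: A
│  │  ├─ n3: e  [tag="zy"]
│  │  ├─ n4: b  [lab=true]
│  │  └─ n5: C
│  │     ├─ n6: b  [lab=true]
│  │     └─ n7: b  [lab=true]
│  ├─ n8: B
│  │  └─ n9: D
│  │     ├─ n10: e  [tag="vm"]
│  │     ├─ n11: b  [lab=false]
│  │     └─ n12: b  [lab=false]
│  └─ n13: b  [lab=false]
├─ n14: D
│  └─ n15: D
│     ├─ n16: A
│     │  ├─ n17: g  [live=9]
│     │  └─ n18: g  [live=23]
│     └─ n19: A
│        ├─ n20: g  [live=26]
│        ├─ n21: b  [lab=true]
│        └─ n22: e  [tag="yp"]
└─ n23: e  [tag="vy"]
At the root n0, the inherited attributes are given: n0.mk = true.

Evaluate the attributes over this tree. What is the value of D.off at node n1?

false

1. n0.mk = true  [given at root]
2. n1.acc = -9  [-9]
3. n1.idx = true  [S.mk == true]
4. n2.pre = false  [D.acc > -9]
5. n2.cnt = 3  [D.acc * 2 + 21]
6. n3.tag = "zy"  [terminal]
7. n4.lab = true  [terminal]
8. n5.hot = -6  [A.cnt * -2]
9. n6.lab = true  [terminal]
10. n7.lab = true  [terminal]
11. n5.key = "zx"  ["zx"]
12. n2.sig = 27  [A.cnt * 3 + 18]
13. n8.wid = 13  [A.sig - 14]
14. n9.acc = 27  [B.wid + 14]
15. n9.idx = false  [B.wid > 13]
16. n10.tag = "vm"  [terminal]
17. n11.lab = false  [terminal]
18. n12.lab = false  [terminal]
19. n9.off = false  [D.idx and b₁.lab]
20. n8.off = false  [D.off == true]
21. n8.mk = 1  [B.wid - 12]
22. n8.acc = true  [not D.off]
23. n13.lab = false  [terminal]
24. n1.off = false  [b.lab and B.acc]
25. n14.acc = 1  [1]
26. n14.idx = true  [S.mk or D₀.off]
27. n15.acc = 23  [D₀.acc + 22]
28. n15.idx = false  [not D₀.idx]
29. n16.pre = true  [D.idx == false]
30. n16.cnt = 21  [21]
31. n17.live = 9  [terminal]
32. n18.live = 23  [terminal]
33. n16.sig = -6  [g₁.live - 29]
34. n19.pre = true  [D.acc > 22]
35. n19.cnt = 30  [D.acc + A₀.sig + 13]
36. n20.live = 26  [terminal]
37. n21.lab = true  [terminal]
38. n22.tag = "yp"  [terminal]
39. n19.sig = -3  [A.cnt - 33]
40. n15.off = false  [D.idx == true]
41. n14.off = false  [false]
42. n23.tag = "vy"  [terminal]
43. n0.hot = 4  [4]
44. n0.idx = 0  [len(e.tag) - 2]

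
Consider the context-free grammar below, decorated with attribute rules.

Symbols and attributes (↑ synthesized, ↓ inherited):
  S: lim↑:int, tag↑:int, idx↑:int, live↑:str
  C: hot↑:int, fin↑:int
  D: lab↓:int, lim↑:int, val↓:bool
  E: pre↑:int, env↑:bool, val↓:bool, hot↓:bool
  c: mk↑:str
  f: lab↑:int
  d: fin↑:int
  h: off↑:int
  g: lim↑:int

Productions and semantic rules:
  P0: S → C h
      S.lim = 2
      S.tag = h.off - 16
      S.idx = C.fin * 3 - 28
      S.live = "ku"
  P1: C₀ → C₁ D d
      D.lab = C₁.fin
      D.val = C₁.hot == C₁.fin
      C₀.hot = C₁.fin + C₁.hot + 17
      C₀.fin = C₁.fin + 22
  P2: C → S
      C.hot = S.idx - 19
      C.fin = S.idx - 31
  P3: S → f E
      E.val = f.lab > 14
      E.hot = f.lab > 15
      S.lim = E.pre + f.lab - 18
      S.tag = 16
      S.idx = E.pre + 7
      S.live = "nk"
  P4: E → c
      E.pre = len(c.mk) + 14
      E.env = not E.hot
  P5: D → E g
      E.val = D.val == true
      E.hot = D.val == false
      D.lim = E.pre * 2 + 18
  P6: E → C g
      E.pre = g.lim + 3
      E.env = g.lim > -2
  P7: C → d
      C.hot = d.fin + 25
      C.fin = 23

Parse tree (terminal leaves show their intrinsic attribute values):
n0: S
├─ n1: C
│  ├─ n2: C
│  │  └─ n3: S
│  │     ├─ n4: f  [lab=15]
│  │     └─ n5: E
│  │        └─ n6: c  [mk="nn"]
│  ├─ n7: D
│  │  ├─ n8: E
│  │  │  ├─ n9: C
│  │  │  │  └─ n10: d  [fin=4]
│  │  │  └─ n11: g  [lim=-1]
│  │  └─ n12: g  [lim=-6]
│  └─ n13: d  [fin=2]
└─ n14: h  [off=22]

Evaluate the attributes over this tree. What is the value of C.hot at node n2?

1. n4.lab = 15  [terminal]
2. n5.val = true  [f.lab > 14]
3. n5.hot = false  [f.lab > 15]
4. n6.mk = "nn"  [terminal]
5. n5.pre = 16  [len(c.mk) + 14]
6. n5.env = true  [not E.hot]
7. n3.lim = 13  [E.pre + f.lab - 18]
8. n3.tag = 16  [16]
9. n3.idx = 23  [E.pre + 7]
10. n3.live = "nk"  ["nk"]
11. n2.hot = 4  [S.idx - 19]
12. n2.fin = -8  [S.idx - 31]
13. n7.lab = -8  [C₁.fin]
14. n7.val = false  [C₁.hot == C₁.fin]
15. n8.val = false  [D.val == true]
16. n8.hot = true  [D.val == false]
17. n10.fin = 4  [terminal]
18. n9.hot = 29  [d.fin + 25]
19. n9.fin = 23  [23]
20. n11.lim = -1  [terminal]
21. n8.pre = 2  [g.lim + 3]
22. n8.env = true  [g.lim > -2]
23. n12.lim = -6  [terminal]
24. n7.lim = 22  [E.pre * 2 + 18]
25. n13.fin = 2  [terminal]
26. n1.hot = 13  [C₁.fin + C₁.hot + 17]
27. n1.fin = 14  [C₁.fin + 22]
28. n14.off = 22  [terminal]
29. n0.lim = 2  [2]
30. n0.tag = 6  [h.off - 16]
31. n0.idx = 14  [C.fin * 3 - 28]
32. n0.live = "ku"  ["ku"]

4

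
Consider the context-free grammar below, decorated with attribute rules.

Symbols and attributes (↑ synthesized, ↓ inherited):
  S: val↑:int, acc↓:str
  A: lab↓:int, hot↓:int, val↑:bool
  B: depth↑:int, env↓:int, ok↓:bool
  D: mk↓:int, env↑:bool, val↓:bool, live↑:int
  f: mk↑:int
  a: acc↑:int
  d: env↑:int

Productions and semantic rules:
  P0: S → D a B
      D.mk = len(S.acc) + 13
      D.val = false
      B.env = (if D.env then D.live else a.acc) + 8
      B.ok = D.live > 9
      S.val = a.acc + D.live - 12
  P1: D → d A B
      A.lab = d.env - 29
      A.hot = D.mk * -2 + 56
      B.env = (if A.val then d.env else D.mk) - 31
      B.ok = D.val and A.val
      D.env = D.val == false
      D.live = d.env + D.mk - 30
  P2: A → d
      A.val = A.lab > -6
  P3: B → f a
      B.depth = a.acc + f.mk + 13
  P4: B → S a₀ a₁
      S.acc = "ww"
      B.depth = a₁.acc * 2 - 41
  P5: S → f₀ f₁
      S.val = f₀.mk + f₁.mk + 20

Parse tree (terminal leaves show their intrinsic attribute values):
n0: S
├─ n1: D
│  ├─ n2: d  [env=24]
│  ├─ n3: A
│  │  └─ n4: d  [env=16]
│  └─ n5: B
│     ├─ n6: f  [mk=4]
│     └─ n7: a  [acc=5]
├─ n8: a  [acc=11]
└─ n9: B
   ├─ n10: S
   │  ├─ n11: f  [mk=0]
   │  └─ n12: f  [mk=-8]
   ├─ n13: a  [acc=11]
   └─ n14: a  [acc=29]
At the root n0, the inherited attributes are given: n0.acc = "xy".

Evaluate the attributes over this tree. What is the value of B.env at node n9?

1. n0.acc = "xy"  [given at root]
2. n1.mk = 15  [len(S.acc) + 13]
3. n1.val = false  [false]
4. n2.env = 24  [terminal]
5. n3.lab = -5  [d.env - 29]
6. n3.hot = 26  [D.mk * -2 + 56]
7. n4.env = 16  [terminal]
8. n3.val = true  [A.lab > -6]
9. n5.env = -7  [(if A.val then d.env else D.mk) - 31]
10. n5.ok = false  [D.val and A.val]
11. n6.mk = 4  [terminal]
12. n7.acc = 5  [terminal]
13. n5.depth = 22  [a.acc + f.mk + 13]
14. n1.env = true  [D.val == false]
15. n1.live = 9  [d.env + D.mk - 30]
16. n8.acc = 11  [terminal]
17. n9.env = 17  [(if D.env then D.live else a.acc) + 8]
18. n9.ok = false  [D.live > 9]
19. n10.acc = "ww"  ["ww"]
20. n11.mk = 0  [terminal]
21. n12.mk = -8  [terminal]
22. n10.val = 12  [f₀.mk + f₁.mk + 20]
23. n13.acc = 11  [terminal]
24. n14.acc = 29  [terminal]
25. n9.depth = 17  [a₁.acc * 2 - 41]
26. n0.val = 8  [a.acc + D.live - 12]

17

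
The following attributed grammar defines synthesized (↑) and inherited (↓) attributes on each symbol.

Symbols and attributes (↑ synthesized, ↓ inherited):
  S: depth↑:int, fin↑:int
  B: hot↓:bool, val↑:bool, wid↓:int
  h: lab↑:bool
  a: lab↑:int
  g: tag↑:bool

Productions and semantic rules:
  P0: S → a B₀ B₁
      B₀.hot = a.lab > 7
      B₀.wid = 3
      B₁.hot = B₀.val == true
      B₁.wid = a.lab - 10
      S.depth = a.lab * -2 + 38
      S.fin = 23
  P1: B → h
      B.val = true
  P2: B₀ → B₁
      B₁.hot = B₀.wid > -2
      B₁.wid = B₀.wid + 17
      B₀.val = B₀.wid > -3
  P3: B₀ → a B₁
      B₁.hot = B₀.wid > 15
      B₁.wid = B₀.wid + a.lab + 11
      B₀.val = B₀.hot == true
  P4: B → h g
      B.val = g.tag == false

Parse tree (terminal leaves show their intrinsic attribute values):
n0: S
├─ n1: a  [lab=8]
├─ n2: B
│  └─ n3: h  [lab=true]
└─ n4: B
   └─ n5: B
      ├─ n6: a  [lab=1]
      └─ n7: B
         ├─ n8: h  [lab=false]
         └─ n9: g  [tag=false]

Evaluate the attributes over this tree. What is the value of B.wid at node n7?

1. n1.lab = 8  [terminal]
2. n2.hot = true  [a.lab > 7]
3. n2.wid = 3  [3]
4. n3.lab = true  [terminal]
5. n2.val = true  [true]
6. n4.hot = true  [B₀.val == true]
7. n4.wid = -2  [a.lab - 10]
8. n5.hot = false  [B₀.wid > -2]
9. n5.wid = 15  [B₀.wid + 17]
10. n6.lab = 1  [terminal]
11. n7.hot = false  [B₀.wid > 15]
12. n7.wid = 27  [B₀.wid + a.lab + 11]
13. n8.lab = false  [terminal]
14. n9.tag = false  [terminal]
15. n7.val = true  [g.tag == false]
16. n5.val = false  [B₀.hot == true]
17. n4.val = true  [B₀.wid > -3]
18. n0.depth = 22  [a.lab * -2 + 38]
19. n0.fin = 23  [23]

27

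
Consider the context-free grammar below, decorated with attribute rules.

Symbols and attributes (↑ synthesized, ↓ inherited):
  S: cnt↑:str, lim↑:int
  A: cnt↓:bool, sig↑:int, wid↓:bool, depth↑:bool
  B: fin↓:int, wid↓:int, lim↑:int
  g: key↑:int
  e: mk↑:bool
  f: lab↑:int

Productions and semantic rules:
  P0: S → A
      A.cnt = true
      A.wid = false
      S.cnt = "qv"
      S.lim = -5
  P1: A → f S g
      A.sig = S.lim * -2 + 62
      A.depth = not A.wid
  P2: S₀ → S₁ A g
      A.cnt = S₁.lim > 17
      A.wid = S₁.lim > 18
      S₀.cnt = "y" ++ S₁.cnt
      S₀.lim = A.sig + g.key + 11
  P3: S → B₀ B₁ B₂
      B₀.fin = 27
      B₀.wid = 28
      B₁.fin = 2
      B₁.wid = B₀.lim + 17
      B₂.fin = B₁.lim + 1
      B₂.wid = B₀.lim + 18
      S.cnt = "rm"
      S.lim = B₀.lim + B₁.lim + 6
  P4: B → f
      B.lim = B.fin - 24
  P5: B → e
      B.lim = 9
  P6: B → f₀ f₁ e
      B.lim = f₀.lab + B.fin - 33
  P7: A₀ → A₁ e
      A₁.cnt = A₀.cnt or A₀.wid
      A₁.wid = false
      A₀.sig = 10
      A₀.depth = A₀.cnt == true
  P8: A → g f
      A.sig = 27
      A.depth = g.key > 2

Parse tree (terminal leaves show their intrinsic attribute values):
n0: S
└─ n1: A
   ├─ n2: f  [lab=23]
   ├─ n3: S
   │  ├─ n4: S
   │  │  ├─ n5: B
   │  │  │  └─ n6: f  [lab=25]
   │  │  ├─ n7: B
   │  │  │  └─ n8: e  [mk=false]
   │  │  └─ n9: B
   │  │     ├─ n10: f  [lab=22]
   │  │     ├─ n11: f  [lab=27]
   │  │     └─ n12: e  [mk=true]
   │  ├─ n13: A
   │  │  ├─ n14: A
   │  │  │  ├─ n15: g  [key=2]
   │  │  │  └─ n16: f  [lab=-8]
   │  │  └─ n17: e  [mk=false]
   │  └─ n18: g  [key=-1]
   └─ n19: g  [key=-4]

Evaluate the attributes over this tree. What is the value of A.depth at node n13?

true

1. n1.cnt = true  [true]
2. n1.wid = false  [false]
3. n2.lab = 23  [terminal]
4. n5.fin = 27  [27]
5. n5.wid = 28  [28]
6. n6.lab = 25  [terminal]
7. n5.lim = 3  [B.fin - 24]
8. n7.fin = 2  [2]
9. n7.wid = 20  [B₀.lim + 17]
10. n8.mk = false  [terminal]
11. n7.lim = 9  [9]
12. n9.fin = 10  [B₁.lim + 1]
13. n9.wid = 21  [B₀.lim + 18]
14. n10.lab = 22  [terminal]
15. n11.lab = 27  [terminal]
16. n12.mk = true  [terminal]
17. n9.lim = -1  [f₀.lab + B.fin - 33]
18. n4.cnt = "rm"  ["rm"]
19. n4.lim = 18  [B₀.lim + B₁.lim + 6]
20. n13.cnt = true  [S₁.lim > 17]
21. n13.wid = false  [S₁.lim > 18]
22. n14.cnt = true  [A₀.cnt or A₀.wid]
23. n14.wid = false  [false]
24. n15.key = 2  [terminal]
25. n16.lab = -8  [terminal]
26. n14.sig = 27  [27]
27. n14.depth = false  [g.key > 2]
28. n17.mk = false  [terminal]
29. n13.sig = 10  [10]
30. n13.depth = true  [A₀.cnt == true]
31. n18.key = -1  [terminal]
32. n3.cnt = "yrm"  ["y" ++ S₁.cnt]
33. n3.lim = 20  [A.sig + g.key + 11]
34. n19.key = -4  [terminal]
35. n1.sig = 22  [S.lim * -2 + 62]
36. n1.depth = true  [not A.wid]
37. n0.cnt = "qv"  ["qv"]
38. n0.lim = -5  [-5]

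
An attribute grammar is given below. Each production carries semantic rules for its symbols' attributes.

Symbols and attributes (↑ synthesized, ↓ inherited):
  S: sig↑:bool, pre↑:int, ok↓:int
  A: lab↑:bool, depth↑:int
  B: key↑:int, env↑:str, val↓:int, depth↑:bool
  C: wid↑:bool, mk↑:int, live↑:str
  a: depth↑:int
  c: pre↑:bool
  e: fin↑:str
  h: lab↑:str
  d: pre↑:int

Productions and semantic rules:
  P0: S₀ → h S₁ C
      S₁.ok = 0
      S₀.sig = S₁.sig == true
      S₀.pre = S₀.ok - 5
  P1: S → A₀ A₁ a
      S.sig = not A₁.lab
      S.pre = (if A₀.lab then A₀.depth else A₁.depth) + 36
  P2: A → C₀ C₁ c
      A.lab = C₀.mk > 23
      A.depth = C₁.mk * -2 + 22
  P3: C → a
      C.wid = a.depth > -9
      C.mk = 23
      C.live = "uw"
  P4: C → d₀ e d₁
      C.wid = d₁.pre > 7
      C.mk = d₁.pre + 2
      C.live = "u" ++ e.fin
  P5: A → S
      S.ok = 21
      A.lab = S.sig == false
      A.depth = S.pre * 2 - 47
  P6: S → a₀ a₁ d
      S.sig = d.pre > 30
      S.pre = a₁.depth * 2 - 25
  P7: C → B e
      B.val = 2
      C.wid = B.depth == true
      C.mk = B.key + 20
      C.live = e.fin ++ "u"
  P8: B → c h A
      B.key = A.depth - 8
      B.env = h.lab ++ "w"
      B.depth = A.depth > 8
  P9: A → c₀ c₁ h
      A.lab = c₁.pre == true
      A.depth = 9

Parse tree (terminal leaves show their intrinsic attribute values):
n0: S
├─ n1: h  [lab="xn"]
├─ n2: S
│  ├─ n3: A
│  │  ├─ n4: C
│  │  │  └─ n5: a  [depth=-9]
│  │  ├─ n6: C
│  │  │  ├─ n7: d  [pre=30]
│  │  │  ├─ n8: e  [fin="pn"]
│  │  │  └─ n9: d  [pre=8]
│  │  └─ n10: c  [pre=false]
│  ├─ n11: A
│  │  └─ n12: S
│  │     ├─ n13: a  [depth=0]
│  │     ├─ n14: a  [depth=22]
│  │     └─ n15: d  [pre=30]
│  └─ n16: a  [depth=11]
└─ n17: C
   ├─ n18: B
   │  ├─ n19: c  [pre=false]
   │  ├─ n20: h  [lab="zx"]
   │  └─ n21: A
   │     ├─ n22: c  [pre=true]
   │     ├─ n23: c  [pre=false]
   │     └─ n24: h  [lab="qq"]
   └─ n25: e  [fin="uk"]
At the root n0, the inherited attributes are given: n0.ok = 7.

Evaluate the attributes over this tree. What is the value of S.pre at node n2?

27

1. n0.ok = 7  [given at root]
2. n1.lab = "xn"  [terminal]
3. n2.ok = 0  [0]
4. n5.depth = -9  [terminal]
5. n4.wid = false  [a.depth > -9]
6. n4.mk = 23  [23]
7. n4.live = "uw"  ["uw"]
8. n7.pre = 30  [terminal]
9. n8.fin = "pn"  [terminal]
10. n9.pre = 8  [terminal]
11. n6.wid = true  [d₁.pre > 7]
12. n6.mk = 10  [d₁.pre + 2]
13. n6.live = "upn"  ["u" ++ e.fin]
14. n10.pre = false  [terminal]
15. n3.lab = false  [C₀.mk > 23]
16. n3.depth = 2  [C₁.mk * -2 + 22]
17. n12.ok = 21  [21]
18. n13.depth = 0  [terminal]
19. n14.depth = 22  [terminal]
20. n15.pre = 30  [terminal]
21. n12.sig = false  [d.pre > 30]
22. n12.pre = 19  [a₁.depth * 2 - 25]
23. n11.lab = true  [S.sig == false]
24. n11.depth = -9  [S.pre * 2 - 47]
25. n16.depth = 11  [terminal]
26. n2.sig = false  [not A₁.lab]
27. n2.pre = 27  [(if A₀.lab then A₀.depth else A₁.depth) + 36]
28. n18.val = 2  [2]
29. n19.pre = false  [terminal]
30. n20.lab = "zx"  [terminal]
31. n22.pre = true  [terminal]
32. n23.pre = false  [terminal]
33. n24.lab = "qq"  [terminal]
34. n21.lab = false  [c₁.pre == true]
35. n21.depth = 9  [9]
36. n18.key = 1  [A.depth - 8]
37. n18.env = "zxw"  [h.lab ++ "w"]
38. n18.depth = true  [A.depth > 8]
39. n25.fin = "uk"  [terminal]
40. n17.wid = true  [B.depth == true]
41. n17.mk = 21  [B.key + 20]
42. n17.live = "uku"  [e.fin ++ "u"]
43. n0.sig = false  [S₁.sig == true]
44. n0.pre = 2  [S₀.ok - 5]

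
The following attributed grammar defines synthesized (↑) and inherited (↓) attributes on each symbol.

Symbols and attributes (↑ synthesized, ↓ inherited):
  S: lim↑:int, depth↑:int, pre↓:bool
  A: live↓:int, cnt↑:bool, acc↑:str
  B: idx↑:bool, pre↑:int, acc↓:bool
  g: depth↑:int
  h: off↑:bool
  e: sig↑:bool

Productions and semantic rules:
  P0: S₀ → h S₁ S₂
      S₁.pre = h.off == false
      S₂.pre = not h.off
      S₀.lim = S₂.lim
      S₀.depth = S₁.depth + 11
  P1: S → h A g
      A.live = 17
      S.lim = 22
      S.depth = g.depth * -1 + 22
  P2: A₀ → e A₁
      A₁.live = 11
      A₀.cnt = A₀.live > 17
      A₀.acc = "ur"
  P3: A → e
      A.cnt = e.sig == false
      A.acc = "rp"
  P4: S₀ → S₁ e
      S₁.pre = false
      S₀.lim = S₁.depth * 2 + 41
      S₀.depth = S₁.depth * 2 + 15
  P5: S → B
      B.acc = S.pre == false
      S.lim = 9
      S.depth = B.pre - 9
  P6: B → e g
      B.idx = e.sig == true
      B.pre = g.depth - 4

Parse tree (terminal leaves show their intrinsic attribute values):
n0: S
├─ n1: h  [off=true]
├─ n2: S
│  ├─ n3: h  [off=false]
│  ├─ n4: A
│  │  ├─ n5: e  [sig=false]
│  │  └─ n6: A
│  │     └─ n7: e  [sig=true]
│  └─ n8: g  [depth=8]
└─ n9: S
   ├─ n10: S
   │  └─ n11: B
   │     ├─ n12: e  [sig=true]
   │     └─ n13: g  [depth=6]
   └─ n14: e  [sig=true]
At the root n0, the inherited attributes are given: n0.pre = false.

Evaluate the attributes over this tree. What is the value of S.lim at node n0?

1. n0.pre = false  [given at root]
2. n1.off = true  [terminal]
3. n2.pre = false  [h.off == false]
4. n3.off = false  [terminal]
5. n4.live = 17  [17]
6. n5.sig = false  [terminal]
7. n6.live = 11  [11]
8. n7.sig = true  [terminal]
9. n6.cnt = false  [e.sig == false]
10. n6.acc = "rp"  ["rp"]
11. n4.cnt = false  [A₀.live > 17]
12. n4.acc = "ur"  ["ur"]
13. n8.depth = 8  [terminal]
14. n2.lim = 22  [22]
15. n2.depth = 14  [g.depth * -1 + 22]
16. n9.pre = false  [not h.off]
17. n10.pre = false  [false]
18. n11.acc = true  [S.pre == false]
19. n12.sig = true  [terminal]
20. n13.depth = 6  [terminal]
21. n11.idx = true  [e.sig == true]
22. n11.pre = 2  [g.depth - 4]
23. n10.lim = 9  [9]
24. n10.depth = -7  [B.pre - 9]
25. n14.sig = true  [terminal]
26. n9.lim = 27  [S₁.depth * 2 + 41]
27. n9.depth = 1  [S₁.depth * 2 + 15]
28. n0.lim = 27  [S₂.lim]
29. n0.depth = 25  [S₁.depth + 11]

27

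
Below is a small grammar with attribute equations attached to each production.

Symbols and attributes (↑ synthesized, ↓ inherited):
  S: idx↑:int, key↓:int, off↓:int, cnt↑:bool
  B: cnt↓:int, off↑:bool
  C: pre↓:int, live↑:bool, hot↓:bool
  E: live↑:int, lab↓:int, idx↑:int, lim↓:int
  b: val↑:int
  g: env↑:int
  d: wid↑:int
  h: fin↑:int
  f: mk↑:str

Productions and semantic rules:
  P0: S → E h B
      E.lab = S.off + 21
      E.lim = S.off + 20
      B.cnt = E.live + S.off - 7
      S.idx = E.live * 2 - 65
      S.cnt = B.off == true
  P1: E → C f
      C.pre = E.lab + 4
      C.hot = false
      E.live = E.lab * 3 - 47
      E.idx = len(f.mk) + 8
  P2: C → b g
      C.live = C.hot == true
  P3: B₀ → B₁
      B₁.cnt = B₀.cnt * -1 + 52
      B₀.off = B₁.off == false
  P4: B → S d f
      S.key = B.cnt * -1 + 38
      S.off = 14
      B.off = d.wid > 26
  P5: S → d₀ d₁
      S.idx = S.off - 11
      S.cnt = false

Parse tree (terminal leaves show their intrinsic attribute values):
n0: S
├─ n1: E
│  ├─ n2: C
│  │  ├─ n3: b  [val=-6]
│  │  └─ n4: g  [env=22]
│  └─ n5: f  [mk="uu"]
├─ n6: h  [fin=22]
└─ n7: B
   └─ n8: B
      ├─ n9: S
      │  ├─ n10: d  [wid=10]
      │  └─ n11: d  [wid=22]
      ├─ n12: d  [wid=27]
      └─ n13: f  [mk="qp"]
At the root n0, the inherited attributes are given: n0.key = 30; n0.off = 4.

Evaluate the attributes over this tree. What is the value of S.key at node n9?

11

1. n0.key = 30  [given at root]
2. n0.off = 4  [given at root]
3. n1.lab = 25  [S.off + 21]
4. n1.lim = 24  [S.off + 20]
5. n2.pre = 29  [E.lab + 4]
6. n2.hot = false  [false]
7. n3.val = -6  [terminal]
8. n4.env = 22  [terminal]
9. n2.live = false  [C.hot == true]
10. n5.mk = "uu"  [terminal]
11. n1.live = 28  [E.lab * 3 - 47]
12. n1.idx = 10  [len(f.mk) + 8]
13. n6.fin = 22  [terminal]
14. n7.cnt = 25  [E.live + S.off - 7]
15. n8.cnt = 27  [B₀.cnt * -1 + 52]
16. n9.key = 11  [B.cnt * -1 + 38]
17. n9.off = 14  [14]
18. n10.wid = 10  [terminal]
19. n11.wid = 22  [terminal]
20. n9.idx = 3  [S.off - 11]
21. n9.cnt = false  [false]
22. n12.wid = 27  [terminal]
23. n13.mk = "qp"  [terminal]
24. n8.off = true  [d.wid > 26]
25. n7.off = false  [B₁.off == false]
26. n0.idx = -9  [E.live * 2 - 65]
27. n0.cnt = false  [B.off == true]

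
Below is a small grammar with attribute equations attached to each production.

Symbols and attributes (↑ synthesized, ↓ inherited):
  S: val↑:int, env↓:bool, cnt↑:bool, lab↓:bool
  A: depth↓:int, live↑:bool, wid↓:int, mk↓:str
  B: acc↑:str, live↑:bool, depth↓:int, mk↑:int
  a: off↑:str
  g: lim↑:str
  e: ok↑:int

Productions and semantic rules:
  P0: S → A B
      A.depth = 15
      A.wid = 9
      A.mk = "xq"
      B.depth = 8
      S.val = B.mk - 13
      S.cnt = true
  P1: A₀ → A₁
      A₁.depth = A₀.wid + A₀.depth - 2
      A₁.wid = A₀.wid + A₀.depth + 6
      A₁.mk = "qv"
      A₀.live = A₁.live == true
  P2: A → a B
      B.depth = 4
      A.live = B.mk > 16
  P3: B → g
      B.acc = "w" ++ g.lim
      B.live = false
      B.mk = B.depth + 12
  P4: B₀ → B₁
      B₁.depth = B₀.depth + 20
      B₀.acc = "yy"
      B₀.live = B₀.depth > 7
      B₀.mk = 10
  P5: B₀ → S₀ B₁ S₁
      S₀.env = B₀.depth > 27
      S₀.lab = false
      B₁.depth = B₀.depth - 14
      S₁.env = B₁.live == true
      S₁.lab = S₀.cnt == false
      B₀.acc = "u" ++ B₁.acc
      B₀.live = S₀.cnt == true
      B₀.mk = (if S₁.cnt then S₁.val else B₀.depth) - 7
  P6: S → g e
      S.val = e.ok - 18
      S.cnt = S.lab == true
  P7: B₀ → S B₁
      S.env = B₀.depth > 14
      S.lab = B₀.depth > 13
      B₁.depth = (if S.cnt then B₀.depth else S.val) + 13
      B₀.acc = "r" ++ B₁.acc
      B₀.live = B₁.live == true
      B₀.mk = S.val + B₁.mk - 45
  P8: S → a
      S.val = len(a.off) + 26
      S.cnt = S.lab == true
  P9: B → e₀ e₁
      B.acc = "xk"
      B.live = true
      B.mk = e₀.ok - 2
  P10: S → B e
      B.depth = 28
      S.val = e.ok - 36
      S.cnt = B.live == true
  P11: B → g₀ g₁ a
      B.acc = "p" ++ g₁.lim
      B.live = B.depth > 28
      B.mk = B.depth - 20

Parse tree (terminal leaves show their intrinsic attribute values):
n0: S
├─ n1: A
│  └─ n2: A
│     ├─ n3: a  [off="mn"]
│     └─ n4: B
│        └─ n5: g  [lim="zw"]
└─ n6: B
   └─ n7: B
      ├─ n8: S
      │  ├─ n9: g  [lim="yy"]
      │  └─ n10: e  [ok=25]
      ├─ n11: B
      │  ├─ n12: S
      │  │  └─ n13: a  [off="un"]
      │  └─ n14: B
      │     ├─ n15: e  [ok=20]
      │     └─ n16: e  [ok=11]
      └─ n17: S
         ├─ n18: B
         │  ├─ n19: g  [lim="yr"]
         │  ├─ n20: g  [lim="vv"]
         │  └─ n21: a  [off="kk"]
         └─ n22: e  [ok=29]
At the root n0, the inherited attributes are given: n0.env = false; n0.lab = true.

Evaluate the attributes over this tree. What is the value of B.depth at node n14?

1. n0.env = false  [given at root]
2. n0.lab = true  [given at root]
3. n1.depth = 15  [15]
4. n1.wid = 9  [9]
5. n1.mk = "xq"  ["xq"]
6. n2.depth = 22  [A₀.wid + A₀.depth - 2]
7. n2.wid = 30  [A₀.wid + A₀.depth + 6]
8. n2.mk = "qv"  ["qv"]
9. n3.off = "mn"  [terminal]
10. n4.depth = 4  [4]
11. n5.lim = "zw"  [terminal]
12. n4.acc = "wzw"  ["w" ++ g.lim]
13. n4.live = false  [false]
14. n4.mk = 16  [B.depth + 12]
15. n2.live = false  [B.mk > 16]
16. n1.live = false  [A₁.live == true]
17. n6.depth = 8  [8]
18. n7.depth = 28  [B₀.depth + 20]
19. n8.env = true  [B₀.depth > 27]
20. n8.lab = false  [false]
21. n9.lim = "yy"  [terminal]
22. n10.ok = 25  [terminal]
23. n8.val = 7  [e.ok - 18]
24. n8.cnt = false  [S.lab == true]
25. n11.depth = 14  [B₀.depth - 14]
26. n12.env = false  [B₀.depth > 14]
27. n12.lab = true  [B₀.depth > 13]
28. n13.off = "un"  [terminal]
29. n12.val = 28  [len(a.off) + 26]
30. n12.cnt = true  [S.lab == true]
31. n14.depth = 27  [(if S.cnt then B₀.depth else S.val) + 13]
32. n15.ok = 20  [terminal]
33. n16.ok = 11  [terminal]
34. n14.acc = "xk"  ["xk"]
35. n14.live = true  [true]
36. n14.mk = 18  [e₀.ok - 2]
37. n11.acc = "rxk"  ["r" ++ B₁.acc]
38. n11.live = true  [B₁.live == true]
39. n11.mk = 1  [S.val + B₁.mk - 45]
40. n17.env = true  [B₁.live == true]
41. n17.lab = true  [S₀.cnt == false]
42. n18.depth = 28  [28]
43. n19.lim = "yr"  [terminal]
44. n20.lim = "vv"  [terminal]
45. n21.off = "kk"  [terminal]
46. n18.acc = "pvv"  ["p" ++ g₁.lim]
47. n18.live = false  [B.depth > 28]
48. n18.mk = 8  [B.depth - 20]
49. n22.ok = 29  [terminal]
50. n17.val = -7  [e.ok - 36]
51. n17.cnt = false  [B.live == true]
52. n7.acc = "urxk"  ["u" ++ B₁.acc]
53. n7.live = false  [S₀.cnt == true]
54. n7.mk = 21  [(if S₁.cnt then S₁.val else B₀.depth) - 7]
55. n6.acc = "yy"  ["yy"]
56. n6.live = true  [B₀.depth > 7]
57. n6.mk = 10  [10]
58. n0.val = -3  [B.mk - 13]
59. n0.cnt = true  [true]

27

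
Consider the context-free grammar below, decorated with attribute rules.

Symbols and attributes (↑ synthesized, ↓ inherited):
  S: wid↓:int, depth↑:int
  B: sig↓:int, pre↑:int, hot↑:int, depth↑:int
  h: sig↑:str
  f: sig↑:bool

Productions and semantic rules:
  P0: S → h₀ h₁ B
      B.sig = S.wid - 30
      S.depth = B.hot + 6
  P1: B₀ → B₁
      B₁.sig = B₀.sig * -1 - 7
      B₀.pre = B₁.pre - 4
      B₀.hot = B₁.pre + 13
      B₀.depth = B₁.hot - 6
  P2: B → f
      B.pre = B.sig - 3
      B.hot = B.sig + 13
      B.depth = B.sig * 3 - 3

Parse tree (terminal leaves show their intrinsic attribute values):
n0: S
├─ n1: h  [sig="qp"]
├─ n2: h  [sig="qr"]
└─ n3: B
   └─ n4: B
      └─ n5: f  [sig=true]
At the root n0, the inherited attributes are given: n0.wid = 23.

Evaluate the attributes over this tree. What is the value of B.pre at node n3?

1. n0.wid = 23  [given at root]
2. n1.sig = "qp"  [terminal]
3. n2.sig = "qr"  [terminal]
4. n3.sig = -7  [S.wid - 30]
5. n4.sig = 0  [B₀.sig * -1 - 7]
6. n5.sig = true  [terminal]
7. n4.pre = -3  [B.sig - 3]
8. n4.hot = 13  [B.sig + 13]
9. n4.depth = -3  [B.sig * 3 - 3]
10. n3.pre = -7  [B₁.pre - 4]
11. n3.hot = 10  [B₁.pre + 13]
12. n3.depth = 7  [B₁.hot - 6]
13. n0.depth = 16  [B.hot + 6]

-7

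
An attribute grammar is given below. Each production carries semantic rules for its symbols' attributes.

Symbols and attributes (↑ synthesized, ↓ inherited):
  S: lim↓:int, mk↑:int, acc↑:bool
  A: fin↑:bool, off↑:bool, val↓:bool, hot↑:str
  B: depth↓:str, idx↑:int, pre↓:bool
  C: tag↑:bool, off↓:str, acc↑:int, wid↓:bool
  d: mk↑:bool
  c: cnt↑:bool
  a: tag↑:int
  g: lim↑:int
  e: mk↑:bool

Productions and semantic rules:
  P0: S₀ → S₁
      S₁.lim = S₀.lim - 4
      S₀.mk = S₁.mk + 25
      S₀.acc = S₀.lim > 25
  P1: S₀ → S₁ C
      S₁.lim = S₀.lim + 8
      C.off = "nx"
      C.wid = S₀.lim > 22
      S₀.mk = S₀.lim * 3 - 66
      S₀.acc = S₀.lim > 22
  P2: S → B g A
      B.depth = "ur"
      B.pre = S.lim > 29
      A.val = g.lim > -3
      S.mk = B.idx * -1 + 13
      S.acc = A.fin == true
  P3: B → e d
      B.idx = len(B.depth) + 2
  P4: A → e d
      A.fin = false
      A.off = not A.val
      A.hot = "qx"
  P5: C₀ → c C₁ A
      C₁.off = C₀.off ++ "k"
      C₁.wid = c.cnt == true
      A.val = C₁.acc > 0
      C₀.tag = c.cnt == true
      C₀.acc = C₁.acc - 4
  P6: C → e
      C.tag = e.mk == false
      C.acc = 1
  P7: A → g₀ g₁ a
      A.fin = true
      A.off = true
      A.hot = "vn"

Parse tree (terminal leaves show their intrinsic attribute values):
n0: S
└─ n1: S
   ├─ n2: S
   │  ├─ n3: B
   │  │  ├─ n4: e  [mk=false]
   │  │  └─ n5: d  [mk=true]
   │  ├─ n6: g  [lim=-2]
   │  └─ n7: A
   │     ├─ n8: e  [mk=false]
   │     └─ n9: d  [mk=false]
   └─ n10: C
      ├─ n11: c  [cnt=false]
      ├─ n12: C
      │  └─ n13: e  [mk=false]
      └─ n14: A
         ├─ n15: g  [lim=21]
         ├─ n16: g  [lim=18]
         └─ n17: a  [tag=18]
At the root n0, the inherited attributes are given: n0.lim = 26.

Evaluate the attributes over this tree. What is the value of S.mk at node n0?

1. n0.lim = 26  [given at root]
2. n1.lim = 22  [S₀.lim - 4]
3. n2.lim = 30  [S₀.lim + 8]
4. n3.depth = "ur"  ["ur"]
5. n3.pre = true  [S.lim > 29]
6. n4.mk = false  [terminal]
7. n5.mk = true  [terminal]
8. n3.idx = 4  [len(B.depth) + 2]
9. n6.lim = -2  [terminal]
10. n7.val = true  [g.lim > -3]
11. n8.mk = false  [terminal]
12. n9.mk = false  [terminal]
13. n7.fin = false  [false]
14. n7.off = false  [not A.val]
15. n7.hot = "qx"  ["qx"]
16. n2.mk = 9  [B.idx * -1 + 13]
17. n2.acc = false  [A.fin == true]
18. n10.off = "nx"  ["nx"]
19. n10.wid = false  [S₀.lim > 22]
20. n11.cnt = false  [terminal]
21. n12.off = "nxk"  [C₀.off ++ "k"]
22. n12.wid = false  [c.cnt == true]
23. n13.mk = false  [terminal]
24. n12.tag = true  [e.mk == false]
25. n12.acc = 1  [1]
26. n14.val = true  [C₁.acc > 0]
27. n15.lim = 21  [terminal]
28. n16.lim = 18  [terminal]
29. n17.tag = 18  [terminal]
30. n14.fin = true  [true]
31. n14.off = true  [true]
32. n14.hot = "vn"  ["vn"]
33. n10.tag = false  [c.cnt == true]
34. n10.acc = -3  [C₁.acc - 4]
35. n1.mk = 0  [S₀.lim * 3 - 66]
36. n1.acc = false  [S₀.lim > 22]
37. n0.mk = 25  [S₁.mk + 25]
38. n0.acc = true  [S₀.lim > 25]

25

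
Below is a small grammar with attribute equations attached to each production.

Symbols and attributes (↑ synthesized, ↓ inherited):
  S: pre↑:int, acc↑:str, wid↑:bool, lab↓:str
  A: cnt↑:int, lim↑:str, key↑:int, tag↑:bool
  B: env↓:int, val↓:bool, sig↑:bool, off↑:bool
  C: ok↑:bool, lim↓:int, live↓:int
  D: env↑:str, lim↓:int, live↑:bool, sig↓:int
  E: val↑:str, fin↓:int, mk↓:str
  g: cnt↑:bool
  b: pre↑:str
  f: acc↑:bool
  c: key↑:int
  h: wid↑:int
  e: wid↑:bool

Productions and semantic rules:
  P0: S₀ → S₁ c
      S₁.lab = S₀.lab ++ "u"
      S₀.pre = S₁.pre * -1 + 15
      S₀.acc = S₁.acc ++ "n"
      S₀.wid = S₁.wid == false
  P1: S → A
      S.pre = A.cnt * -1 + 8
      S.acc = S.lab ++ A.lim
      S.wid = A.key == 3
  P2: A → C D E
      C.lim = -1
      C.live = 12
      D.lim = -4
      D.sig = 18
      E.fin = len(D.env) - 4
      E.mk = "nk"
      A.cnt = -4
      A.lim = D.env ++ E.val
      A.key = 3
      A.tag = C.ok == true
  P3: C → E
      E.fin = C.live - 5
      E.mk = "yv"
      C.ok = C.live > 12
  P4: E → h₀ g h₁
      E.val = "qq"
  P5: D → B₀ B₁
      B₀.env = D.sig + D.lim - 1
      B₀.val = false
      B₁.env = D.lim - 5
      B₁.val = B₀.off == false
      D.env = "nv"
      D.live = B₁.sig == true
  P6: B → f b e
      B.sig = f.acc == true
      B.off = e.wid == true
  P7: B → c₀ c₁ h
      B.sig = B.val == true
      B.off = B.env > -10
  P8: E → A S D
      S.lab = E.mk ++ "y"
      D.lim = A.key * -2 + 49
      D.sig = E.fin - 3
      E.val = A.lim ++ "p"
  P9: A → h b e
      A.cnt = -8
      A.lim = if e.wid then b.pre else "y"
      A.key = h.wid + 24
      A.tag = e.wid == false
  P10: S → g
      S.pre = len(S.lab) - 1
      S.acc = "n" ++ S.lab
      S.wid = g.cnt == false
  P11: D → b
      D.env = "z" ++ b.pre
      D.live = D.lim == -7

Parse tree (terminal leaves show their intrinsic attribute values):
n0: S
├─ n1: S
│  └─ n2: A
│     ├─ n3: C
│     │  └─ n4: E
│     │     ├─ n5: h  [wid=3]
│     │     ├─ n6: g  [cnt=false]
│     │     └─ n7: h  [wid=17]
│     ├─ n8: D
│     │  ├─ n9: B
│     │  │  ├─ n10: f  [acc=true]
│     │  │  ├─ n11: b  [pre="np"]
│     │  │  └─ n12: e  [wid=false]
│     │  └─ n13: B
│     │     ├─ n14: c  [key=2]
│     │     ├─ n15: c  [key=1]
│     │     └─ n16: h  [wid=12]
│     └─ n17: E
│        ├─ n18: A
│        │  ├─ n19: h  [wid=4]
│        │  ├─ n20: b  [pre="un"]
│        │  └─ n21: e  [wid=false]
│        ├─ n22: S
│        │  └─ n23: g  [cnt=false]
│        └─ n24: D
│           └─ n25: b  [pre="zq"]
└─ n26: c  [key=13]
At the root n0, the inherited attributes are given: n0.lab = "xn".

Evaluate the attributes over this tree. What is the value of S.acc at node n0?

"xnunvypn"

1. n0.lab = "xn"  [given at root]
2. n1.lab = "xnu"  [S₀.lab ++ "u"]
3. n3.lim = -1  [-1]
4. n3.live = 12  [12]
5. n4.fin = 7  [C.live - 5]
6. n4.mk = "yv"  ["yv"]
7. n5.wid = 3  [terminal]
8. n6.cnt = false  [terminal]
9. n7.wid = 17  [terminal]
10. n4.val = "qq"  ["qq"]
11. n3.ok = false  [C.live > 12]
12. n8.lim = -4  [-4]
13. n8.sig = 18  [18]
14. n9.env = 13  [D.sig + D.lim - 1]
15. n9.val = false  [false]
16. n10.acc = true  [terminal]
17. n11.pre = "np"  [terminal]
18. n12.wid = false  [terminal]
19. n9.sig = true  [f.acc == true]
20. n9.off = false  [e.wid == true]
21. n13.env = -9  [D.lim - 5]
22. n13.val = true  [B₀.off == false]
23. n14.key = 2  [terminal]
24. n15.key = 1  [terminal]
25. n16.wid = 12  [terminal]
26. n13.sig = true  [B.val == true]
27. n13.off = true  [B.env > -10]
28. n8.env = "nv"  ["nv"]
29. n8.live = true  [B₁.sig == true]
30. n17.fin = -2  [len(D.env) - 4]
31. n17.mk = "nk"  ["nk"]
32. n19.wid = 4  [terminal]
33. n20.pre = "un"  [terminal]
34. n21.wid = false  [terminal]
35. n18.cnt = -8  [-8]
36. n18.lim = "y"  [if e.wid then b.pre else "y"]
37. n18.key = 28  [h.wid + 24]
38. n18.tag = true  [e.wid == false]
39. n22.lab = "nky"  [E.mk ++ "y"]
40. n23.cnt = false  [terminal]
41. n22.pre = 2  [len(S.lab) - 1]
42. n22.acc = "nnky"  ["n" ++ S.lab]
43. n22.wid = true  [g.cnt == false]
44. n24.lim = -7  [A.key * -2 + 49]
45. n24.sig = -5  [E.fin - 3]
46. n25.pre = "zq"  [terminal]
47. n24.env = "zzq"  ["z" ++ b.pre]
48. n24.live = true  [D.lim == -7]
49. n17.val = "yp"  [A.lim ++ "p"]
50. n2.cnt = -4  [-4]
51. n2.lim = "nvyp"  [D.env ++ E.val]
52. n2.key = 3  [3]
53. n2.tag = false  [C.ok == true]
54. n1.pre = 12  [A.cnt * -1 + 8]
55. n1.acc = "xnunvyp"  [S.lab ++ A.lim]
56. n1.wid = true  [A.key == 3]
57. n26.key = 13  [terminal]
58. n0.pre = 3  [S₁.pre * -1 + 15]
59. n0.acc = "xnunvypn"  [S₁.acc ++ "n"]
60. n0.wid = false  [S₁.wid == false]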